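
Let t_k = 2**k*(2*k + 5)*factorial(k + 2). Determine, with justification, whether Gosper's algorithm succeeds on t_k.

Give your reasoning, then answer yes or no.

The ratio is 2*(k + 3)*(2*k + 7)/(2*k + 5).
Gosper form: A/B · C(k+1)/C(k) with A=2*k + 6, B=1, C=k + 5/2.
Need (2*k + 6)·f(k+1) − (1)·f(k) = k + 5/2.
deg f ≤ 0 (via 1,0,1).
Solving with deg f ≤ 0: f(k) = 1/2.
R(k) = B(k−1)·f(k)/C(k) = 1/(2*k + 5); s_k = R·t_k = 2**k*factorial(k + 2).
Δs = 2**k*(2*k + 5)*factorial(k + 2), as required.

Yes. s_k = 2**k*factorial(k + 2).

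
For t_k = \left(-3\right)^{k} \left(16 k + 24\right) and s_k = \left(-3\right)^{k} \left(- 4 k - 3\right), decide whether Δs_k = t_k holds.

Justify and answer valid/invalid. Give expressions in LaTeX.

s_(k+1) = 3*(-3)**k*(4*k + 7)
s_(k+1) − s_k = (-3)**k*(16*k + 24)
(s_(k+1) − s_k) − t_k = 0

valid; difference matches t_k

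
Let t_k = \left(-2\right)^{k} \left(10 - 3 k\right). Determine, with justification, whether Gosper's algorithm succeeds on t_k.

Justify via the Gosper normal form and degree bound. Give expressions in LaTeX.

Yes. s_k = \left(-2\right)^{k} \left(k - 4\right).

t_(k+1)/t_k = 2*(7 - 3*k)/(3*k - 10).
A = -2, B = 1, C = k - 10/3.
Solve (-2)·f(k+1) − (1)·f(k) = k - 10/3.
d = 1 from the (0,0,1) case.
Match coefficients ⇒ f(k) = -(k - 4)/3.
Certificate R = B(k−1)f/C = -(k - 4)/(3*k - 10) gives s_k = (-2)**k*(k - 4).
Check: Δs_k = (-2)**k*(10 - 3*k). ✓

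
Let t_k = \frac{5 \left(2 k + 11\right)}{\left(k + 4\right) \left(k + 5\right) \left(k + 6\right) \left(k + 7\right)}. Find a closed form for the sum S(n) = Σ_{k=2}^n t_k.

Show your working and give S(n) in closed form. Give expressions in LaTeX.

S(n) = \frac{5 \left(n^{2} + 12 n - 13\right)}{48 \left(n^{2} + 12 n + 35\right)}

The ratio is (k + 4)*(2*k + 13)/((k + 8)*(2*k + 11)).
Normal form (A,B,C) = (k + 4, k + 8, k + 11/2).
Need (k + 4)·f(k+1) − (k + 7)·f(k) = k + 11/2.
Degrees (1,1,1) ⇒ d ≤ 3.
Match coefficients ⇒ f(k) = k*(k + 5)*(k + 10)/48.
Certificate R = B(k−1)f/C = k*(k + 5)*(k + 7)*(k + 10)/(24*(2*k + 11)) gives s_k = 5*k*(k + 10)/(24*(k**2 + 10*k + 24)).
Δs = 5*(2*k + 11)/(k**4 + 22*k**3 + 179*k**2 + 638*k + 840), as required.
Evaluate: s_(n+1) = 5*(n**2 + 12*n + 11)/(24*(n**2 + 12*n + 35)); subtract s_(2) = 5/48 ⇒ S(n) = 5*(n**2 + 12*n - 13)/(48*(n**2 + 12*n + 35)).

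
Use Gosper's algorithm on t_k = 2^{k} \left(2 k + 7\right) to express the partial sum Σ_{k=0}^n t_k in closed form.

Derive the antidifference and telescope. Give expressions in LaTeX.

The ratio is 2*(2*k + 9)/(2*k + 7).
A = 2, B = 1, C = k + 7/2.
f must satisfy (2)·f(k+1) − (1)·f(k) = k + 7/2.
deg f ≤ 1 (via 0,0,1).
A polynomial solution: f(k) = (2*k + 3)/2.
Get s_k = R·t_k = 2**k*(2*k + 3) with R(k) = B(k−1)f(k)/C(k) = (2*k + 3)/(2*k + 7).
Verify: 2**k*(2*k + 7) matches t_k.
Evaluate: s_(n+1) = 2**(n + 1)*(2*n + 5); subtract s_(0) = 3 ⇒ S(n) = 4*2**n*n + 10*2**n - 3.

S(n) = 4 \cdot 2^{n} n + 10 \cdot 2^{n} - 3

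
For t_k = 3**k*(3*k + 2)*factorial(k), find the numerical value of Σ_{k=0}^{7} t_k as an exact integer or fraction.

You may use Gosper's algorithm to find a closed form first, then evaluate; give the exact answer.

Σ = 264539519

t_(k+1)/t_k = 3*(k + 1)*(3*k + 5)/(3*k + 2).
Take A(k)=3*k + 3, B(k)=1, C(k)=k + 2/3.
Need (3*k + 3)·f(k+1) − (1)·f(k) = k + 2/3.
d = 0 from the (1,0,1) case.
Coefficient equations give f(k) = 1/3.
Certificate R = B(k−1)f/C = 1/(3*k + 2) gives s_k = 3**k*factorial(k).
Check: Δs_k = 3**k*(3*k + 2)*factorial(k). ✓
Σ_(k=0)^(7) t_k = s_(8) − s_(0) = 264539520 − (1) = 264539519.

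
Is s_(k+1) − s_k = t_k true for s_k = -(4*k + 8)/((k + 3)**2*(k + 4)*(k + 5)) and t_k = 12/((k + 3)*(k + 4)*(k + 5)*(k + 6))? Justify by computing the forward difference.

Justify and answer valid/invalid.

s_(k+1) = 4*(-k - 3)/((k + 4)**2*(k + 5)*(k + 6))
s_(k+1) − s_k = 4*(3*k**2 + 17*k + 21)/(k**6 + 25*k**5 + 257*k**4 + 1391*k**3 + 4182*k**2 + 6624*k + 4320)
(s_(k+1) − s_k) − t_k = 4*(-4*k - 15)/(k**6 + 25*k**5 + 257*k**4 + 1391*k**3 + 4182*k**2 + 6624*k + 4320)

Invalid: residual 4*(-4*k - 15)/(k**6 + 25*k**5 + 257*k**4 + 1391*k**3 + 4182*k**2 + 6624*k + 4320) ≠ 0.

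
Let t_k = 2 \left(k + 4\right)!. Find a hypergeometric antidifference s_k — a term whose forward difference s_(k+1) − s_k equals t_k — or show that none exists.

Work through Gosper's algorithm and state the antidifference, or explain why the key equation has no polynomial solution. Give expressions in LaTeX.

t_(k+1)/t_k = k + 5.
Normal form (A,B,C) = (k + 5, 1, 1).
Set up (k + 5)·f(k+1) − (1)·f(k) − (1) = 0.
deg f ≤ -1 (via 1,0,0).
deg f ≤ -1 is impossible — no certificate.

none — t_k is not Gosper-summable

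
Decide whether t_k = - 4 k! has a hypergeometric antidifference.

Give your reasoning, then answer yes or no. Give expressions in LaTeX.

No. Not Gosper-summable.

Compute t_(k+1)/t_k: get k + 1.
Gosper form: A/B · C(k+1)/C(k) with A=k + 1, B=1, C=1.
Key eq: (k + 1)·f(k+1) = (1)·f(k) + (1).
d = -1 from the (1,0,0) case.
d = -1 < 0 ⇒ no nonzero polynomial f; not summable.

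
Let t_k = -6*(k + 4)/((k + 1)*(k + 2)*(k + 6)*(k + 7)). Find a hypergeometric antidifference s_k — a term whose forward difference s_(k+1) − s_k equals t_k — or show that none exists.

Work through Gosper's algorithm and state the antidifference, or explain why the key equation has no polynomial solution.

s_k = k*(-k - 7)/(2*(k**2 + 7*k + 6))

Ratio r(k) = (k + 1)*(k + 5)*(k + 6)/((k + 3)*(k + 4)*(k + 8)).
Gosper form: A/B · C(k+1)/C(k) with A=k + 1, B=k + 8, C=k**4 + 16*k**3 + 95*k**2 + 248*k + 240.
Need (k + 1)·f(k+1) − (k + 7)·f(k) = k**4 + 16*k**3 + 95*k**2 + 248*k + 240.
Degrees (1,1,4) ⇒ d ≤ 6.
Solving with deg f ≤ 6: f(k) = k*(k + 2)*(k + 3)*(k + 4)*(k + 5)*(k + 7)/12.
R(k) = B(k−1)·f(k)/C(k) = k*(k + 2)*(k + 7)**2/(12*(k + 4)); s_k = R·t_k = k*(-k - 7)/(2*(k**2 + 7*k + 6)).
Δs = 6*(-k - 4)/(k**4 + 16*k**3 + 83*k**2 + 152*k + 84), as required.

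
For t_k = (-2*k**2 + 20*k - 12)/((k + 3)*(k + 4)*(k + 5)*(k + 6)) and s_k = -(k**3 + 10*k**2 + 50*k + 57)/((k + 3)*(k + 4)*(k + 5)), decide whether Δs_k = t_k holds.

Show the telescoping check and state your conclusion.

Valid: the claim telescopes to t_k.

s_(k+1) = (-50*k - (k + 1)**3 - 10*(k + 1)**2 - 107)/((k + 4)*(k + 5)*(k + 6))
s_(k+1) − s_k = 2*(-k**2 + 10*k - 6)/(k**4 + 18*k**3 + 119*k**2 + 342*k + 360)
(s_(k+1) − s_k) − t_k = 0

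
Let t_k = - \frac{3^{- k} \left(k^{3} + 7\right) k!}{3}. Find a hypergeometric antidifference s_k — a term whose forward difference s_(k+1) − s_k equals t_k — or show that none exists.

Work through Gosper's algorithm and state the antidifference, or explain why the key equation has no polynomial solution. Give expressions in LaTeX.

s_k = - 3^{- k} \left(k^{2} - 3\right) k!

r(k) = (k + 1)*((k + 1)**3 + 7)/(3*(k**3 + 7)) after simplifying.
A = k/3 + 1/3, B = 1, C = k**3 + 7.
f must satisfy (k/3 + 1/3)·f(k+1) − (1)·f(k) = k**3 + 7.
d = 2 from the (1,0,3) case.
Solve for f: f(k) = 3*(k**2 - 3) (degree 2 ≤ 2).
Get s_k = R·t_k = -(k**2 - 3)*factorial(k)/3**k with R(k) = B(k−1)f(k)/C(k) = 3*(k**2 - 3)/(k**3 + 7).
Check: Δs_k = -(k**3 + 7)*factorial(k)/(3*3**k). ✓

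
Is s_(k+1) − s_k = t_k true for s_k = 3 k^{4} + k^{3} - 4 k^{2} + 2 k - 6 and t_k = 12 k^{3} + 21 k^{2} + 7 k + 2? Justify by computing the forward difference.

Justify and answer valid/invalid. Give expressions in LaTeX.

valid (s_(k+1) − s_k reduces to t_k)

s_(k+1) = 3*k**4 + 13*k**3 + 17*k**2 + 9*k - 4
s_(k+1) − s_k = 12*k**3 + 21*k**2 + 7*k + 2
(s_(k+1) − s_k) − t_k = 0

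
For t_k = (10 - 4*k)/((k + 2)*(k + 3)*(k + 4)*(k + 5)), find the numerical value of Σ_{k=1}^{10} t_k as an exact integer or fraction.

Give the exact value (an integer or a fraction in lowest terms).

Σ = 2/273

Ratio r(k) = (k + 2)*(2*k - 3)/((k + 6)*(2*k - 5)).
Gosper form: A/B · C(k+1)/C(k) with A=k + 2, B=k + 6, C=k - 5/2.
f must satisfy (k + 2)·f(k+1) − (k + 5)·f(k) = k - 5/2.
d = 3 from the (1,1,1) case.
Solve for f: f(k) = -k*(k**2 + 9*k + 50)/48 (degree 3 ≤ 3).
So s_k = (B(k−1)f/C)·t_k = (-k*(k + 5)*(k**2 + 9*k + 50)/(24*(2*k - 5)))·t_k = k*(k**2 + 9*k + 50)/(12*(k + 2)*(k + 3)*(k + 4)).
Δs = 2*(5 - 2*k)/(k**4 + 14*k**3 + 71*k**2 + 154*k + 120), as required.
Σ_(k=1)^(10) t_k = s_(11) − s_(1) = 33/364 − (1/12) = 2/273.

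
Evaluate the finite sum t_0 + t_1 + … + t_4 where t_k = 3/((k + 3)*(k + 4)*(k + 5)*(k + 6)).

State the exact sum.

r(k) = (k + 3)/(k + 7) after simplifying.
Take A(k)=k + 3, B(k)=k + 7, C(k)=1.
f must satisfy (k + 3)·f(k+1) − (k + 6)·f(k) = 1.
Degrees (1,1,0) ⇒ d ≤ 3.
A polynomial solution: f(k) = k*(k**2 + 12*k + 47)/180.
So s_k = (B(k−1)f/C)·t_k = (k*(k + 6)*(k**2 + 12*k + 47)/180)·t_k = k*(k**2 + 12*k + 47)/(60*(k + 3)*(k + 4)*(k + 5)).
s_(k+1) − s_k = 3/(k**4 + 18*k**3 + 119*k**2 + 342*k + 360) = t_k.
Σ_(k=0)^(4) t_k = s_(5) − s_(0) = 11/720 − (0) = 11/720.

Σ = 11/720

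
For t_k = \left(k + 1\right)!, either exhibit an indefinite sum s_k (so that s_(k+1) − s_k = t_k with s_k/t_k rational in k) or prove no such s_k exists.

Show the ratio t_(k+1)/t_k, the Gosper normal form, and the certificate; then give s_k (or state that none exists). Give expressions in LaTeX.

not Gosper-summable; s_k does not exist

t_(k+1)/t_k = k + 2.
A = k + 2, B = 1, C = 1.
Need (k + 2)·f(k+1) − (1)·f(k) = 1.
Degrees (1,0,0) ⇒ d ≤ -1.
d = -1 < 0 ⇒ no nonzero polynomial f; not summable.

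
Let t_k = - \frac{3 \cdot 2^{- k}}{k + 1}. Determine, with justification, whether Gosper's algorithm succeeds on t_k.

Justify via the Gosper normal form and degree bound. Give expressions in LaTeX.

No — key equation has no polynomial f.

t_(k+1)/t_k = (k + 1)/(2*(k + 2)).
So A=k/2 + 1/2 and B=k + 2, with C=1.
Key eq: (k/2 + 1/2)·f(k+1) = (k + 1)·f(k) + (1).
From deg A=1, deg B=1, deg C=0: d=-1.
Bound -1 < 0, so the key equation has no polynomial solution.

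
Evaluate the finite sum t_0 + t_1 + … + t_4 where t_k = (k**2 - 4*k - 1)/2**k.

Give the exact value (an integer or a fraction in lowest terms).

Compute t_(k+1)/t_k: get (k**2/2 - k - 2)/(k**2 - 4*k - 1).
Normal form (A,B,C) = (1/2, 1, k**2 - 4*k - 1).
Set up (1/2)·f(k+1) − (1)·f(k) − (k**2 - 4*k - 1) = 0.
deg f ≤ 2 (via 0,0,2).
Solving with deg f ≤ 2: f(k) = -2*(k**2 - 2*k - 2).
So s_k = (B(k−1)f/C)·t_k = (-2*(k**2 - 2*k - 2)/(k**2 - 4*k - 1))·t_k = 2**(1 - k)*(-k**2 + 2*k + 2).
Verify: (k**2 - 4*k - 1)/2**k matches t_k.
Evaluate s at k=5 and k=0: -13/16 and 4; difference -77/16.

Σ = -77/16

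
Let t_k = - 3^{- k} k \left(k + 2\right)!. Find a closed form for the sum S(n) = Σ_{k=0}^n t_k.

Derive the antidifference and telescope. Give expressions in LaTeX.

S(n) = 6 - 3^{- n} \left(n + 3\right)!

Compute t_(k+1)/t_k: get (k + 1)*(k + 3)/(3*k).
Take A(k)=k/3 + 1, B(k)=1, C(k)=k.
Solve (k/3 + 1)·f(k+1) − (1)·f(k) = k.
Degrees (1,0,1) ⇒ d ≤ 0.
Solving with deg f ≤ 0: f(k) = 3.
Then R = B(k−1)f/C = 3/k, so s_k = R(k)·t_k = -3**(1 - k)*factorial(k + 2).
Δs = -k*factorial(k + 2)/3**k, as required.
Evaluate: s_(n+1) = -factorial(n + 3)/3**n; subtract s_(0) = -6 ⇒ S(n) = 6 - factorial(n + 3)/3**n.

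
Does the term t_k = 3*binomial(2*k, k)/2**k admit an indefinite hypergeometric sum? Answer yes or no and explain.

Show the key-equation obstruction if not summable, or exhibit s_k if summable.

No. Not Gosper-summable.

Step 1: r(k) = (2*k + 1)/(k + 1).
Take A(k)=2*k + 1, B(k)=k + 1, C(k)=1.
Solve (2*k + 1)·f(k+1) − (k)·f(k) = 1.
From deg A=1, deg B=1, deg C=0: d=-1.
deg f ≤ -1 is impossible — no certificate.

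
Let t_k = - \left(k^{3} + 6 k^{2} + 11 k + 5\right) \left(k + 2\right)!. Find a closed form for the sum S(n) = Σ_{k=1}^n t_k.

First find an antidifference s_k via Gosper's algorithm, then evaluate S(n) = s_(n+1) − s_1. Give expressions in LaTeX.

S(n) = - n^{2} \left(n + 3\right)! - 4 n \left(n + 3\right)! - \left(n + 3\right)! + 6

Ratio r(k) = (k**4 + 12*k**3 + 53*k**2 + 101*k + 69)/(k**3 + 6*k**2 + 11*k + 5).
A = k + 3, B = 1, C = k**3 + 6*k**2 + 11*k + 5.
Solve (k + 3)·f(k+1) − (1)·f(k) = k**3 + 6*k**2 + 11*k + 5.
Bound: deg f ≤ 2.
Match coefficients ⇒ f(k) = k**2 + 2*k - 2.
Certificate R = B(k−1)f/C = (k**2 + 2*k - 2)/(k**3 + 6*k**2 + 11*k + 5) gives s_k = -(k**2 + 2*k - 2)*factorial(k + 2).
Verify: -(k**3 + 6*k**2 + 11*k + 5)*factorial(k + 2) matches t_k.
Σ_(k=1)^n t_k = s_(n+1) − s_(1) = (-(n**2 + 4*n + 1)*factorial(n + 3)) − (-6), i.e. -n**2*factorial(n + 3) - 4*n*factorial(n + 3) - factorial(n + 3) + 6.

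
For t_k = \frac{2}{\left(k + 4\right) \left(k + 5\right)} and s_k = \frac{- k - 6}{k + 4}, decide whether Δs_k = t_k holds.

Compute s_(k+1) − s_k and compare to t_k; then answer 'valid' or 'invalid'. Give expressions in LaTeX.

s_(k+1) = (-k - 7)/(k + 5)
s_(k+1) − s_k = 2/(k**2 + 9*k + 20)
(s_(k+1) − s_k) − t_k = 0

Valid — Δs_k = t_k.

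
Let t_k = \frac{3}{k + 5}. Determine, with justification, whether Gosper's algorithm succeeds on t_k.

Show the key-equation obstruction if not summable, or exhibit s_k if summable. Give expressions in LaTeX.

No — t_k has no hypergeometric antidifference.

Ratio r(k) = (k + 5)/(k + 6).
So A=k + 5 and B=k + 6, with C=1.
Need (k + 5)·f(k+1) − (k + 5)·f(k) = 1.
Bound: deg f ≤ 0.
f = c0 ⇒ A·f(k+1) − B(k−1)·f(k) − C = -1. The system {-1 = 0} is inconsistent; no antidifference.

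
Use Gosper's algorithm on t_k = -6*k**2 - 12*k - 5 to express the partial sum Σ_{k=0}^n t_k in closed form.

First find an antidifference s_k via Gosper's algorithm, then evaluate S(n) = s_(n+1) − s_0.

S(n) = -2*n**3 - 9*n**2 - 12*n - 5

Step 1: r(k) = (6*k**2 + 24*k + 23)/(6*k**2 + 12*k + 5).
Normal form (A,B,C) = (1, 1, k**2 + 2*k + 5/6).
Need (1)·f(k+1) − (1)·f(k) = k**2 + 2*k + 5/6.
Degrees (0,0,2) ⇒ d ≤ 3.
Match coefficients ⇒ f(k) = k**2*(2*k + 3)/6.
Then R = B(k−1)f/C = k**2*(2*k + 3)/(6*k**2 + 12*k + 5), so s_k = R(k)·t_k = k**2*(-2*k - 3).
Δs = -6*k**2 - 12*k - 5, as required.
Σ_(k=0)^n t_k = s_(n+1) − s_(0) = (-2*n**3 - 9*n**2 - 12*n - 5) − (0), i.e. -2*n**3 - 9*n**2 - 12*n - 5.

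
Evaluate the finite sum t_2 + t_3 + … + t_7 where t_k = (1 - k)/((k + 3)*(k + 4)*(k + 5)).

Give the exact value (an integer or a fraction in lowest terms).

t_(k+1)/t_k = k*(k + 3)/((k - 1)*(k + 6)).
Take A(k)=k + 3, B(k)=k + 6, C(k)=k - 1.
Set up (k + 3)·f(k+1) − (k + 5)·f(k) − (k - 1) = 0.
From deg A=1, deg B=1, deg C=1: d=2.
Solve for f: f(k) = k*(k - 5)/12 (degree 2 ≤ 2).
Then R = B(k−1)f/C = k*(k - 5)*(k + 5)/(12*(k - 1)), so s_k = R(k)·t_k = k*(5 - k)/(12*(k + 3)*(k + 4)).
Verify: (1 - k)/(k**3 + 12*k**2 + 47*k + 60) matches t_k.
Sum = s_(8) − s_(2); s_(8) = -1/66, s_(2) = 1/60 ⇒ -7/220.

Σ = -7/220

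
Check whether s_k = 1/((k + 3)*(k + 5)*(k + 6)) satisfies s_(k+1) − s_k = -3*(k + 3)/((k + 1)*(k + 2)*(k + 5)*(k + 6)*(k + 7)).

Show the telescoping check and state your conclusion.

Invalid: residual 2*(4*k**2 + 27*k + 41)/(k**7 + 28*k**6 + 322*k**5 + 1960*k**4 + 6769*k**3 + 13132*k**2 + 13068*k + 5040) ≠ 0.

s_(k+1) = 1/((k + 4)*(k + 6)*(k + 7))
s_(k+1) − s_k = ((k + 3)*(k + 5) - (k + 4)*(k + 7))/((k + 3)*(k + 4)*(k + 5)*(k + 6)*(k + 7))
(s_(k+1) − s_k) − t_k = 2*(4*k**2 + 27*k + 41)/(k**7 + 28*k**6 + 322*k**5 + 1960*k**4 + 6769*k**3 + 13132*k**2 + 13068*k + 5040)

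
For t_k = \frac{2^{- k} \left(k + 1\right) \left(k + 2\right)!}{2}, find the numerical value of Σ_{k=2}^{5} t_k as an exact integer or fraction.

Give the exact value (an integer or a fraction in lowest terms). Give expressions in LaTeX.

Σ = 624

Ratio r(k) = (k + 2)*(k + 3)/(2*(k + 1)).
Normal form (A,B,C) = (k/2 + 3/2, 1, k + 1).
Need (k/2 + 3/2)·f(k+1) − (1)·f(k) = k + 1.
Bound: deg f ≤ 0.
Solving with deg f ≤ 0: f(k) = 2.
Then R = B(k−1)f/C = 2/(k + 1), so s_k = R(k)·t_k = factorial(k + 2)/2**k.
Verify: (k + 1)*factorial(k + 2)/(2*2**k) matches t_k.
Σ_(k=2)^(5) t_k = s_(6) − s_(2) = 630 − (6) = 624.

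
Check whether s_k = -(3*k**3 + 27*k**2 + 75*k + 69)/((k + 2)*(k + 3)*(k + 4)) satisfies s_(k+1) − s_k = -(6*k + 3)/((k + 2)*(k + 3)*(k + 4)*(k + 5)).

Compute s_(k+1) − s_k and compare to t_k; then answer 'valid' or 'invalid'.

valid (s_(k+1) − s_k reduces to t_k)

s_(k+1) = 3*(-25*k - (k + 1)**3 - 9*(k + 1)**2 - 48)/((k + 3)*(k + 4)*(k + 5))
s_(k+1) − s_k = 3*(-2*k - 1)/(k**4 + 14*k**3 + 71*k**2 + 154*k + 120)
(s_(k+1) − s_k) − t_k = 0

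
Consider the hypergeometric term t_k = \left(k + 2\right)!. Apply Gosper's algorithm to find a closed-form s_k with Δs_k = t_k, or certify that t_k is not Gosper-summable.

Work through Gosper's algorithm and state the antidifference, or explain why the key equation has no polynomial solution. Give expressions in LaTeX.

Ratio r(k) = k + 3.
Take A(k)=k + 3, B(k)=1, C(k)=1.
Need (k + 3)·f(k+1) − (1)·f(k) = 1.
deg f ≤ -1 (via 1,0,0).
Negative degree bound (-1): no f exists, t_k not Gosper-summable.

no hypergeometric antidifference exists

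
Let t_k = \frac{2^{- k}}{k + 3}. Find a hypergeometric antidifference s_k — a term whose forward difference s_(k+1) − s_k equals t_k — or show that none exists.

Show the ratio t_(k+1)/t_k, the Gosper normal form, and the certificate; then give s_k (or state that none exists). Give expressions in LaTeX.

Ratio r(k) = (k + 3)/(2*(k + 4)).
A = k/2 + 3/2, B = k + 4, C = 1.
f must satisfy (k/2 + 3/2)·f(k+1) − (k + 3)·f(k) = 1.
Bound: deg f ≤ -1.
Bound -1 < 0, so the key equation has no polynomial solution.

not Gosper-summable; s_k does not exist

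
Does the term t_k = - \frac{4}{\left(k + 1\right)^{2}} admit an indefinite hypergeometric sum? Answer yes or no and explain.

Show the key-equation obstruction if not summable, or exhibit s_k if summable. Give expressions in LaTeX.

Step 1: r(k) = (k + 1)**2/(k + 2)**2.
Factor: A=k**2 + 2*k + 1; B=k**2 + 4*k + 4; C=1.
f must satisfy (k**2 + 2*k + 1)·f(k+1) − (k**2 + 2*k + 1)·f(k) = 1.
Degrees (2,2,0) ⇒ d ≤ 0.
f = c0 ⇒ A·f(k+1) − B(k−1)·f(k) − C = -1. The system {-1 = 0} is inconsistent; no antidifference.

No; the coefficient equations for f are inconsistent.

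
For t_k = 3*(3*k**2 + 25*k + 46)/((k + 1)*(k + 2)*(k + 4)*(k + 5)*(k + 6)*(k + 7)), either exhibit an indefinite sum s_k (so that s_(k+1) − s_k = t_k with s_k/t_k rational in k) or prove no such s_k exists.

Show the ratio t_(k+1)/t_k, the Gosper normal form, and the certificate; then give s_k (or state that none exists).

s_k = k*(k**2 + 11*k + 34)/(8*(k**3 + 11*k**2 + 34*k + 24))

t_(k+1)/t_k = (k + 1)*(k + 4)*(25*k + 3*(k + 1)**2 + 71)/((k + 3)*(k + 8)*(3*k**2 + 25*k + 46)).
Take A(k)=k + 1, B(k)=k + 8, C(k)=k**3 + 34*k**2/3 + 121*k/3 + 46.
Solve (k + 1)·f(k+1) − (k + 7)·f(k) = k**3 + 34*k**2/3 + 121*k/3 + 46.
d = 6 from the (1,1,3) case.
A polynomial solution: f(k) = k*(k + 2)*(k + 3)*(k + 5)*(k**2 + 11*k + 34)/72.
R(k) = B(k−1)·f(k)/C(k) = k*(k + 2)*(k + 5)*(k + 7)*(k**2 + 11*k + 34)/(24*(3*k**2 + 25*k + 46)); s_k = R·t_k = k*(k**2 + 11*k + 34)/(8*(k**3 + 11*k**2 + 34*k + 24)).
Check: Δs_k = 3*(3*k**2 + 25*k + 46)/(k**6 + 25*k**5 + 247*k**4 + 1219*k**3 + 3112*k**2 + 3796*k + 1680). ✓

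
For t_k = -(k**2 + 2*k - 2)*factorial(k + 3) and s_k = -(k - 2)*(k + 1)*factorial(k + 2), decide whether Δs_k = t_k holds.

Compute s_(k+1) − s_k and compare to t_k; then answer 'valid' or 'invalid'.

Invalid: residual 2*(k**2 + k - 1)*factorial(k + 2) ≠ 0.

s_(k+1) = -(k - 1)*(k + 2)*factorial(k + 3)
s_(k+1) − s_k = -(k**3 + 3*k**2 + 2*k - 4)*factorial(k + 2)
(s_(k+1) − s_k) − t_k = 2*(k**2 + k - 1)*factorial(k + 2)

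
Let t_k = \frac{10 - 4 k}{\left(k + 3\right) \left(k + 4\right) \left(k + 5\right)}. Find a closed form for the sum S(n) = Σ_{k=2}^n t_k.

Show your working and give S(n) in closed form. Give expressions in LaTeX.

S(n) = \frac{- 3 n^{2} + 13 n - 10}{10 \left(n^{2} + 9 n + 20\right)}

t_(k+1)/t_k = (k + 3)*(2*k - 3)/((k + 6)*(2*k - 5)).
Gosper form: A/B · C(k+1)/C(k) with A=k + 3, B=k + 6, C=k - 5/2.
f must satisfy (k + 3)·f(k+1) − (k + 5)·f(k) = k - 5/2.
deg f ≤ 2 (via 1,1,1).
Solving with deg f ≤ 2: f(k) = k*(k - 41)/48.
So s_k = (B(k−1)f/C)·t_k = (k*(k - 41)*(k + 5)/(24*(2*k - 5)))·t_k = -k*(k - 41)/(12*(k + 3)*(k + 4)).
Δs = 2*(5 - 2*k)/(k**3 + 12*k**2 + 47*k + 60), as required.
Telescope: S(n) = s_(n+1) − s_(2) = (-n**2 + 39*n + 40)/(12*(n**2 + 9*n + 20)) − (13/60) = (-3*n**2 + 13*n - 10)/(10*(n**2 + 9*n + 20)).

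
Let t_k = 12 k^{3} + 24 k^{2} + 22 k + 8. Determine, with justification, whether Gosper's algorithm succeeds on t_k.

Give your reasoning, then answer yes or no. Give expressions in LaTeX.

Yes. s_k = k \left(3 k^{3} + 2 k^{2} + 2 k + 1\right).

r(k) = (6*k**3 + 30*k**2 + 53*k + 33)/(6*k**3 + 12*k**2 + 11*k + 4) after simplifying.
Factor: A=1; B=1; C=k**3 + 2*k**2 + 11*k/6 + 2/3.
Set up (1)·f(k+1) − (1)·f(k) − (k**3 + 2*k**2 + 11*k/6 + 2/3) = 0.
deg f ≤ 4 (via 0,0,3).
A polynomial solution: f(k) = k*(3*k**3 + 2*k**2 + 2*k + 1)/12.
R(k) = B(k−1)·f(k)/C(k) = k*(3*k**3 + 2*k**2 + 2*k + 1)/(2*(6*k**3 + 12*k**2 + 11*k + 4)); s_k = R·t_k = k*(3*k**3 + 2*k**2 + 2*k + 1).
Check: Δs_k = 12*k**3 + 24*k**2 + 22*k + 8. ✓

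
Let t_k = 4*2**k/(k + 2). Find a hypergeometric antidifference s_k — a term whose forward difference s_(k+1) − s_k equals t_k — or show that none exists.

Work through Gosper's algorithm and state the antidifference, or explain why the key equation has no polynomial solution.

Ratio r(k) = 2*(k + 2)/(k + 3).
Normal form (A,B,C) = (2*k + 4, k + 3, 1).
Set up (2*k + 4)·f(k+1) − (k + 2)·f(k) − (1) = 0.
From deg A=1, deg B=1, deg C=0: d=-1.
d = -1 < 0 ⇒ no nonzero polynomial f; not summable.

no hypergeometric antidifference exists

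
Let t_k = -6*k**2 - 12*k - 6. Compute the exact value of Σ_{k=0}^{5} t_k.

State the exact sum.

Σ = -546

Compute t_(k+1)/t_k: get (k**2 + 4*k + 4)/(k**2 + 2*k + 1).
So A=1 and B=1, with C=k**2 + 2*k + 1.
Set up (1)·f(k+1) − (1)·f(k) − (k**2 + 2*k + 1) = 0.
From deg A=0, deg B=0, deg C=2: d=3.
Coefficient equations give f(k) = k*(k + 1)*(2*k + 1)/6.
R(k) = B(k−1)·f(k)/C(k) = k*(2*k + 1)/(6*(k + 1)); s_k = R·t_k = k*(-2*k**2 - 3*k - 1).
Verify: -6*k**2 - 12*k - 6 matches t_k.
Evaluate s at k=6 and k=0: -546 and 0; difference -546.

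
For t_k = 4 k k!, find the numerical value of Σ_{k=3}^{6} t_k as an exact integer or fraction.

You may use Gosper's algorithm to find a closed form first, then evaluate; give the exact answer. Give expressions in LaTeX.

r(k) = (k + 1)**2/k after simplifying.
Gosper form: A/B · C(k+1)/C(k) with A=k + 1, B=1, C=k.
Need (k + 1)·f(k+1) − (1)·f(k) = k.
From deg A=1, deg B=0, deg C=1: d=0.
Coefficient equations give f(k) = 1.
Get s_k = R·t_k = 4*factorial(k) with R(k) = B(k−1)f(k)/C(k) = 1/k.
s_(k+1) − s_k = 4*k*factorial(k) = t_k.
Telescoping: Σ = s_(7) − s_(3) = 20160 − (24) = 20136.

Σ = 20136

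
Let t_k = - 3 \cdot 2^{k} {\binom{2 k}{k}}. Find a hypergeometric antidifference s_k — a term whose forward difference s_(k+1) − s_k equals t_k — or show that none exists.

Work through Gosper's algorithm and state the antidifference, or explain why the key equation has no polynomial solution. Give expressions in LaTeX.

none — t_k is not Gosper-summable

r(k) = 4*(2*k + 1)/(k + 1) after simplifying.
Take A(k)=8*k + 4, B(k)=k + 1, C(k)=1.
Need (8*k + 4)·f(k+1) − (k)·f(k) = 1.
deg f ≤ -1 (via 1,1,0).
Bound -1 < 0, so the key equation has no polynomial solution.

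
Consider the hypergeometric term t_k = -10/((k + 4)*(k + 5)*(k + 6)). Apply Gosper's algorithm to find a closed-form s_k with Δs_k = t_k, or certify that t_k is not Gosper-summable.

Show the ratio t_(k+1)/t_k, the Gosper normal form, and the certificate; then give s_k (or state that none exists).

s_k = k*(-k - 9)/(4*(k + 4)*(k + 5))

r(k) = (k + 4)/(k + 7) after simplifying.
So A=k + 4 and B=k + 7, with C=1.
Solve (k + 4)·f(k+1) − (k + 6)·f(k) = 1.
Degrees (1,1,0) ⇒ d ≤ 2.
Solve for f: f(k) = k*(k + 9)/40 (degree 2 ≤ 2).
Certificate R = B(k−1)f/C = k*(k + 6)*(k + 9)/40 gives s_k = k*(-k - 9)/(4*(k + 4)*(k + 5)).
s_(k+1) − s_k = -10/(k**3 + 15*k**2 + 74*k + 120) = t_k.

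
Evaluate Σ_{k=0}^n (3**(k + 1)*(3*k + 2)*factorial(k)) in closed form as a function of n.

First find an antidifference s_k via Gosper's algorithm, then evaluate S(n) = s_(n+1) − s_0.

S(n) = 9*3**n*factorial(n + 1) - 3

t_(k+1)/t_k = 3*(k + 1)*(3*k + 5)/(3*k + 2).
A = 3*k + 3, B = 1, C = k + 2/3.
f must satisfy (3*k + 3)·f(k+1) − (1)·f(k) = k + 2/3.
Bound: deg f ≤ 0.
Solving with deg f ≤ 0: f(k) = 1/3.
Get s_k = R·t_k = 3**(k + 1)*factorial(k) with R(k) = B(k−1)f(k)/C(k) = 1/(3*k + 2).
Verify: 3**(k + 1)*(3*k + 2)*factorial(k) matches t_k.
s_(n+1) = 3**(n + 2)*factorial(n + 1) and s_(0) = 3, so S(n) = 9*3**n*factorial(n + 1) - 3.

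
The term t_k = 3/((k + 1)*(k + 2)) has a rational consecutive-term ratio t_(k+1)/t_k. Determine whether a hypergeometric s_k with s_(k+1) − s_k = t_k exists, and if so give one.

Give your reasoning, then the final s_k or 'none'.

s_k = 3*k/(k + 1)

t_(k+1)/t_k = (k + 1)/(k + 3).
Take A(k)=k + 1, B(k)=k + 3, C(k)=1.
Solve (k + 1)·f(k+1) − (k + 2)·f(k) = 1.
deg f ≤ 1 (via 1,1,0).
Solving with deg f ≤ 1: f(k) = k.
Certificate R = B(k−1)f/C = k*(k + 2) gives s_k = 3*k/(k + 1).
s_(k+1) − s_k = 3/(k**2 + 3*k + 2) = t_k.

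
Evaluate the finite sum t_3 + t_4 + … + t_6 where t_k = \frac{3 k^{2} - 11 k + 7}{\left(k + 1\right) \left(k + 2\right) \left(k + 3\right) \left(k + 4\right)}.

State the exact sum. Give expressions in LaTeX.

Compute t_(k+1)/t_k: get -(k + 1)*(11*k - 3*(k + 1)**2 + 4)/((k + 5)*(3*k**2 - 11*k + 7)).
Normal form (A,B,C) = (k + 1, k + 5, k**2 - 11*k/3 + 7/3).
Key eq: (k + 1)·f(k+1) = (k + 4)·f(k) + (k**2 - 11*k/3 + 7/3).
d = 3 from the (1,1,2) case.
Match coefficients ⇒ f(k) = k*(k**2 + 13)/6.
R(k) = B(k−1)·f(k)/C(k) = k*(k + 4)*(k**2 + 13)/(2*(3*k**2 - 11*k + 7)); s_k = R·t_k = k*(k**2 + 13)/(2*(k + 1)*(k + 2)*(k + 3)).
Δs = (3*k**2 - 11*k + 7)/(k**4 + 10*k**3 + 35*k**2 + 50*k + 24), as required.
Telescoping: Σ = s_(7) − s_(3) = 217/720 − (11/40) = 19/720.

Σ = 19/720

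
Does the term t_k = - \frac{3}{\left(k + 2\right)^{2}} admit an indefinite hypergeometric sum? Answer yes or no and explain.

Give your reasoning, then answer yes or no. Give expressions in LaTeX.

No — key equation has no polynomial f.

Ratio r(k) = (k + 2)**2/(k + 3)**2.
So A=k**2 + 4*k + 4 and B=k**2 + 6*k + 9, with C=1.
Solve (k**2 + 4*k + 4)·f(k+1) − (k**2 + 4*k + 4)·f(k) = 1.
d = 0 from the (2,2,0) case.
Put f(k) = c0: A·f(k+1) − B(k−1)·f(k) − C = -1; need -1 = 0 — inconsistent ⇒ no f, not summable.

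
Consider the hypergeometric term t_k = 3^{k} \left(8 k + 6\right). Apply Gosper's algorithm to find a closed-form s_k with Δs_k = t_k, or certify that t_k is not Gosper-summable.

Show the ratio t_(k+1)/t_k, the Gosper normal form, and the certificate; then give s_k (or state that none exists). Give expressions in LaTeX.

Ratio r(k) = 3*(4*k + 7)/(4*k + 3).
Take A(k)=3, B(k)=1, C(k)=k + 3/4.
Solve (3)·f(k+1) − (1)·f(k) = k + 3/4.
Degrees (0,0,1) ⇒ d ≤ 1.
Coefficient equations give f(k) = (4*k - 3)/8.
R(k) = B(k−1)·f(k)/C(k) = (4*k - 3)/(2*(4*k + 3)); s_k = R·t_k = 3**k*(4*k - 3).
s_(k+1) − s_k = 3**k*(8*k + 6) = t_k.

s_k = 3^{k} \left(4 k - 3\right)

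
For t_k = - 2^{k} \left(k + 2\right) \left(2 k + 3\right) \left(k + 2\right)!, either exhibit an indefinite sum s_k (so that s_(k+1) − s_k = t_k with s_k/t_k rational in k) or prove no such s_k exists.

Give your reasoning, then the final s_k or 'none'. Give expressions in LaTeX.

The ratio is (k + 3)**2*(4*k + 10)/((k + 2)*(2*k + 3)).
Normal form (A,B,C) = (2*k + 6, 1, k**2 + 7*k/2 + 3).
Solve (2*k + 6)·f(k+1) − (1)·f(k) = k**2 + 7*k/2 + 3.
From deg A=1, deg B=0, deg C=2: d=1.
Solve for f: f(k) = k/2 (degree 1 ≤ 1).
Then R = B(k−1)f/C = k/((k + 2)*(2*k + 3)), so s_k = R(k)·t_k = -2**k*k*factorial(k + 2).
Verify: -2**k*(k + 2)*(2*k + 3)*factorial(k + 2) matches t_k.

s_k = - 2^{k} k \left(k + 2\right)!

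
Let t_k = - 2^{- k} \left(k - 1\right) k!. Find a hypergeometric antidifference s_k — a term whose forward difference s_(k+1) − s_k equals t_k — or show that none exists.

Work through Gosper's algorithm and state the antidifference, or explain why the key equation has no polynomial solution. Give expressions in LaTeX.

The ratio is k*(k + 1)/(2*(k - 1)).
So A=k/2 + 1/2 and B=1, with C=k - 1.
Key eq: (k/2 + 1/2)·f(k+1) = (1)·f(k) + (k - 1).
From deg A=1, deg B=0, deg C=1: d=0.
Solving with deg f ≤ 0: f(k) = 2.
Certificate R = B(k−1)f/C = 2/(k - 1) gives s_k = -2**(1 - k)*factorial(k).
Δs = -(k - 1)*factorial(k)/2**k, as required.

s_k = - 2^{1 - k} k!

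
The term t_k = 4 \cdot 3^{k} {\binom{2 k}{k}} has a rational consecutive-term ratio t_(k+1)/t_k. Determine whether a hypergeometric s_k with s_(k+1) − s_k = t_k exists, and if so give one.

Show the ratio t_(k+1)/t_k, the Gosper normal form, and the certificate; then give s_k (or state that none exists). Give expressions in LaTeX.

r(k) = 6*(2*k + 1)/(k + 1) after simplifying.
A = 12*k + 6, B = k + 1, C = 1.
Solve (12*k + 6)·f(k+1) − (k)·f(k) = 1.
Bound: deg f ≤ -1.
d = -1 < 0 ⇒ no nonzero polynomial f; not summable.

not Gosper-summable; s_k does not exist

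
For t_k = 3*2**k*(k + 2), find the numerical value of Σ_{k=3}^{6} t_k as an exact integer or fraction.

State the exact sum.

Σ = 2616

The ratio is 2*(k + 3)/(k + 2).
A = 2, B = 1, C = k + 2.
f must satisfy (2)·f(k+1) − (1)·f(k) = k + 2.
Bound: deg f ≤ 1.
Match coefficients ⇒ f(k) = k.
Then R = B(k−1)f/C = k/(k + 2), so s_k = R(k)·t_k = 3*2**k*k.
Verify: 3*2**k*(k + 2) matches t_k.
Sum = s_(7) − s_(3); s_(7) = 2688, s_(3) = 72 ⇒ 2616.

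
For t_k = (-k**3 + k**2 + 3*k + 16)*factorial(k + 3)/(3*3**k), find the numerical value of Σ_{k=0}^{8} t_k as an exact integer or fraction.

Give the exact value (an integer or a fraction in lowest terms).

The ratio is (k + 4)*(3*k - (k + 1)**3 + (k + 1)**2 + 19)/(3*(-k**3 + k**2 + 3*k + 16)).
A = k/3 + 4/3, B = 1, C = k**3 - k**2 - 3*k - 16.
Solve (k/3 + 4/3)·f(k+1) − (1)·f(k) = k**3 - k**2 - 3*k - 16.
deg f ≤ 2 (via 1,0,3).
Match coefficients ⇒ f(k) = 3*(k**2 - 4*k - 4).
Get s_k = R·t_k = (-k**2 + 4*k + 4)*factorial(k + 3)/3**k with R(k) = B(k−1)f(k)/C(k) = 3*(k**2 - 4*k - 4)/(k**3 - k**2 - 3*k - 16).
Check: Δs_k = (-k**3 + k**2 + 3*k + 16)*factorial(k + 3)/(3*3**k). ✓
Telescoping: Σ = s_(9) − s_(0) = -80819200/81 − (24) = -80821144/81.

Σ = -80821144/81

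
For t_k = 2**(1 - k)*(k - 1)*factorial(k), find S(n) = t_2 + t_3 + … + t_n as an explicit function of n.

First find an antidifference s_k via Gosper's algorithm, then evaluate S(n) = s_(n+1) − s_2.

Step 1: r(k) = k*(k + 1)/(2*(k - 1)).
Normal form (A,B,C) = (k/2 + 1/2, 1, k - 1).
Need (k/2 + 1/2)·f(k+1) − (1)·f(k) = k - 1.
Degrees (1,0,1) ⇒ d ≤ 0.
Solving with deg f ≤ 0: f(k) = 2.
Certificate R = B(k−1)f/C = 2/(k - 1) gives s_k = 2**(2 - k)*factorial(k).
Verify: 2**(1 - k)*(k - 1)*factorial(k) matches t_k.
Telescope: S(n) = s_(n+1) − s_(2) = 2**(1 - n)*factorial(n + 1) − (2) = 2**(1 - n)*(-2**n + n*factorial(n) + factorial(n)).

S(n) = 2**(1 - n)*(-2**n + n*factorial(n) + factorial(n))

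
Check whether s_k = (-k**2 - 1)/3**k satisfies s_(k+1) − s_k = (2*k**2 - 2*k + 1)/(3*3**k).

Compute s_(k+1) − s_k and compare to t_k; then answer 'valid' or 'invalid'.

s_(k+1) = (-(k + 1)**2 - 1)/(3*3**k)
s_(k+1) − s_k = (2*k**2 - 2*k + 1)/(3*3**k)
(s_(k+1) − s_k) − t_k = 0

Valid: the claim telescopes to t_k.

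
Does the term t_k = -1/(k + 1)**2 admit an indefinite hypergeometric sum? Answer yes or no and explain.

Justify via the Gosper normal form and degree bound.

No — t_k has no hypergeometric antidifference.

Compute t_(k+1)/t_k: get (k + 1)**2/(k + 2)**2.
So A=k**2 + 2*k + 1 and B=k**2 + 4*k + 4, with C=1.
Need (k**2 + 2*k + 1)·f(k+1) − (k**2 + 2*k + 1)·f(k) = 1.
Degrees (2,2,0) ⇒ d ≤ 0.
Write f(k) = c0. Then LHS − RHS = -1, requiring -1 = 0: contradictory. No certificate.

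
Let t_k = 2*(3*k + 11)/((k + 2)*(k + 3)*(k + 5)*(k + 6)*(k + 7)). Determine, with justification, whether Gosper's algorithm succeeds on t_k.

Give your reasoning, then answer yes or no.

Yes. s_k = k*(k**2 + 13*k + 52)/(30*(k**3 + 13*k**2 + 52*k + 60)).

t_(k+1)/t_k = (k + 2)*(k + 5)*(3*k + 14)/((k + 4)*(k + 8)*(3*k + 11)).
So A=k + 2 and B=k + 8, with C=k**2 + 23*k/3 + 44/3.
Need (k + 2)·f(k+1) − (k + 7)·f(k) = k**2 + 23*k/3 + 44/3.
From deg A=1, deg B=1, deg C=2: d=5.
A polynomial solution: f(k) = k*(k + 3)*(k + 4)*(k**2 + 13*k + 52)/180.
Certificate R = B(k−1)f/C = k*(k + 3)*(k + 7)*(k**2 + 13*k + 52)/(60*(3*k + 11)) gives s_k = k*(k**2 + 13*k + 52)/(30*(k**3 + 13*k**2 + 52*k + 60)).
Check: Δs_k = 2*(3*k + 11)/(k**5 + 23*k**4 + 203*k**3 + 853*k**2 + 1692*k + 1260). ✓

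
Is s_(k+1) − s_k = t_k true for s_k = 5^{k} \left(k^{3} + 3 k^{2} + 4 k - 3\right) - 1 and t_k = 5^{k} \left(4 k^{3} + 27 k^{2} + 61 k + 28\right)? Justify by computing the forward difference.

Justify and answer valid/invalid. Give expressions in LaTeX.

Valid: the claim telescopes to t_k.

s_(k+1) = 5**(k + 1)*(4*k + (k + 1)**3 + 3*(k + 1)**2 + 1) - 1
s_(k+1) − s_k = 5**k*(4*k**3 + 27*k**2 + 61*k + 28)
(s_(k+1) − s_k) − t_k = 0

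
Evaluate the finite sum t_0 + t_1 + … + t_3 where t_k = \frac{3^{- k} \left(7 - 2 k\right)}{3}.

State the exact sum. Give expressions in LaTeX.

Σ = 244/81

r(k) = (2*k - 5)/(3*(2*k - 7)) after simplifying.
A = 1/3, B = 1, C = k - 7/2.
f must satisfy (1/3)·f(k+1) − (1)·f(k) = k - 7/2.
deg f ≤ 1 (via 0,0,1).
Match coefficients ⇒ f(k) = -3*(k - 3)/2.
Then R = B(k−1)f/C = -3*(k - 3)/(2*k - 7), so s_k = R(k)·t_k = (k - 3)/3**k.
s_(k+1) − s_k = (7 - 2*k)/(3*3**k) = t_k.
Σ_(k=0)^(3) t_k = s_(4) − s_(0) = 1/81 − (-3) = 244/81.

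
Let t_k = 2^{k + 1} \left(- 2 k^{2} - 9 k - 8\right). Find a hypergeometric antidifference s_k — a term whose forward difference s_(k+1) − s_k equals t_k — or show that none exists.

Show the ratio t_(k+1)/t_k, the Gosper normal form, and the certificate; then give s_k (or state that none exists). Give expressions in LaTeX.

s_k = 2^{k + 1} \left(- 2 k^{2} - k - 2\right)

Step 1: r(k) = 2*(2*k**2 + 13*k + 19)/(2*k**2 + 9*k + 8).
So A=2 and B=1, with C=k**2 + 9*k/2 + 4.
Set up (2)·f(k+1) − (1)·f(k) − (k**2 + 9*k/2 + 4) = 0.
d = 2 from the (0,0,2) case.
Solve for f: f(k) = (2*k**2 + k + 2)/2 (degree 2 ≤ 2).
Certificate R = B(k−1)f/C = (2*k**2 + k + 2)/(2*k**2 + 9*k + 8) gives s_k = 2**(k + 1)*(-2*k**2 - k - 2).
s_(k+1) − s_k = 2**(k + 1)*(-2*k**2 - 9*k - 8) = t_k.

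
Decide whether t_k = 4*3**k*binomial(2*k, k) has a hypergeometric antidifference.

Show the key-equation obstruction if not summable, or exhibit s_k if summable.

r(k) = 6*(2*k + 1)/(k + 1) after simplifying.
A = 12*k + 6, B = k + 1, C = 1.
Need (12*k + 6)·f(k+1) − (k)·f(k) = 1.
deg f ≤ -1 (via 1,1,0).
Negative degree bound (-1): no f exists, t_k not Gosper-summable.

No — t_k has no hypergeometric antidifference.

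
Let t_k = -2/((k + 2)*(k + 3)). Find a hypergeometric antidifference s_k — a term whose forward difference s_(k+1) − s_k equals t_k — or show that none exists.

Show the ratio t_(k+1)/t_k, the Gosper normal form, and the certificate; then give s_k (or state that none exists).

r(k) = (k + 2)/(k + 4) after simplifying.
Normal form (A,B,C) = (k + 2, k + 4, 1).
Solve (k + 2)·f(k+1) − (k + 3)·f(k) = 1.
deg f ≤ 1 (via 1,1,0).
Solve for f: f(k) = k/2 (degree 1 ≤ 1).
Get s_k = R·t_k = -k/(k + 2) with R(k) = B(k−1)f(k)/C(k) = k*(k + 3)/2.
Check: Δs_k = -2/(k**2 + 5*k + 6). ✓

s_k = -k/(k + 2)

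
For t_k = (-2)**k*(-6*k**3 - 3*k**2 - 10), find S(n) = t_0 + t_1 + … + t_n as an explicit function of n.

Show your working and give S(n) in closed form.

t_(k+1)/t_k = 2*(-6*(k + 1)**3 - 3*(k + 1)**2 - 10)/(6*k**3 + 3*k**2 + 10).
A = -2, B = 1, C = k**3 + k**2/2 + 5/3.
Solve (-2)·f(k+1) − (1)·f(k) = k**3 + k**2/2 + 5/3.
deg f ≤ 3 (via 0,0,3).
Solving with deg f ≤ 3: f(k) = -(2*k**3 - 3*k**2 + 4)/6.
So s_k = (B(k−1)f/C)·t_k = (-(2*k**3 - 3*k**2 + 4)/(6*k**3 + 3*k**2 + 10))·t_k = (-2)**k*(2*k**3 - 3*k**2 + 4).
Δs = (-2)**k*(-6*k**3 - 3*k**2 - 10), as required.
s_(n+1) = (-2)**(n + 1)*(2*n**3 + 3*n**2 + 3) and s_(0) = 4, so S(n) = -6*(-2)**n*n**2 - 6*(-2)**n + 2*(-2)**(n + 1)*n**3 - 4.

S(n) = -6*(-2)**n*n**2 - 6*(-2)**n + 2*(-2)**(n + 1)*n**3 - 4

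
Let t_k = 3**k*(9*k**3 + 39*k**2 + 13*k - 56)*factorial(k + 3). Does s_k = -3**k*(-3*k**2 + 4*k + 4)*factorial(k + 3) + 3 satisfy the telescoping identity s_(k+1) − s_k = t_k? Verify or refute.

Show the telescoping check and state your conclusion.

valid (s_(k+1) − s_k reduces to t_k)

s_(k+1) = -3**(k + 1)*(4*k - 3*(k + 1)**2 + 8)*factorial(k + 4) + 3
s_(k+1) − s_k = 3**k*(9*k**3 + 39*k**2 + 13*k - 56)*factorial(k + 3)
(s_(k+1) − s_k) − t_k = 0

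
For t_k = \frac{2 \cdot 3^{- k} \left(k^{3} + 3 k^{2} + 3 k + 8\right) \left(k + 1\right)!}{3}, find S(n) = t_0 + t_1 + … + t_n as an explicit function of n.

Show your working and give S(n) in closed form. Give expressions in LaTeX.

t_(k+1)/t_k = (k**4 + 8*k**3 + 24*k**2 + 39*k + 30)/(3*(k**3 + 3*k**2 + 3*k + 8)).
So A=k/3 + 2/3 and B=1, with C=k**3 + 3*k**2 + 3*k + 8.
f must satisfy (k/3 + 2/3)·f(k+1) − (1)·f(k) = k**3 + 3*k**2 + 3*k + 8.
Bound: deg f ≤ 2.
Solve for f: f(k) = 3*(k**2 + 2*k - 2) (degree 2 ≤ 2).
Certificate R = B(k−1)f/C = 3*(k**2 + 2*k - 2)/(k**3 + 3*k**2 + 3*k + 8) gives s_k = 2*(k**2 + 2*k - 2)*factorial(k + 1)/3**k.
Verify: 2*(k**3 + 3*k**2 + 3*k + 8)*factorial(k + 1)/(3*3**k) matches t_k.
s_(n+1) = 2*3**(-n - 1)*(n**2 + 4*n + 1)*factorial(n + 2) and s_(0) = -4, so S(n) = 2*(6*3**n + n**4*factorial(n) + 7*n**3*factorial(n) + 15*n**2*factorial(n) + 11*n*factorial(n) + 2*factorial(n))/(3*3**n).

S(n) = \frac{2 \cdot 3^{- n} \left(6 \cdot 3^{n} + n^{4} n! + 7 n^{3} n! + 15 n^{2} n! + 11 n n! + 2 n!\right)}{3}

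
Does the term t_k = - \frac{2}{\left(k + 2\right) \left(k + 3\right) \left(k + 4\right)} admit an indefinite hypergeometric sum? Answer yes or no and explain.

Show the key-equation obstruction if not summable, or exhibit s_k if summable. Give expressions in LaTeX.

Yes. s_k = \frac{k \left(- k - 5\right)}{6 \left(k + 2\right) \left(k + 3\right)}.

t_(k+1)/t_k = (k + 2)/(k + 5).
So A=k + 2 and B=k + 5, with C=1.
Set up (k + 2)·f(k+1) − (k + 4)·f(k) − (1) = 0.
d = 2 from the (1,1,0) case.
Coefficient equations give f(k) = k*(k + 5)/12.
R(k) = B(k−1)·f(k)/C(k) = k*(k + 4)*(k + 5)/12; s_k = R·t_k = k*(-k - 5)/(6*(k + 2)*(k + 3)).
Δs = -2/(k**3 + 9*k**2 + 26*k + 24), as required.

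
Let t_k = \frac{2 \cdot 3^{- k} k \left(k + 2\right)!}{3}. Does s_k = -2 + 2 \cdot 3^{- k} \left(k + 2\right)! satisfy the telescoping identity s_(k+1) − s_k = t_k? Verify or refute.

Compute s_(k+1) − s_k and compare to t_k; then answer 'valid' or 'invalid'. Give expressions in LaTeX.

Valid: the claim telescopes to t_k.

s_(k+1) = 2*3**(-k - 1)*factorial(k + 3) - 2
s_(k+1) − s_k = 2*k*factorial(k + 2)/(3*3**k)
(s_(k+1) − s_k) − t_k = 0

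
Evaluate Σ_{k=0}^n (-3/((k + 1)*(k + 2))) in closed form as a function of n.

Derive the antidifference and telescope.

S(n) = 3*(-n - 1)/(n + 2)

t_(k+1)/t_k = (k + 1)/(k + 3).
So A=k + 1 and B=k + 3, with C=1.
Need (k + 1)·f(k+1) − (k + 2)·f(k) = 1.
deg f ≤ 1 (via 1,1,0).
Match coefficients ⇒ f(k) = k.
Then R = B(k−1)f/C = k*(k + 2), so s_k = R(k)·t_k = -3*k/(k + 1).
Check: Δs_k = -3/(k**2 + 3*k + 2). ✓
s_(n+1) = 3*(-n - 1)/(n + 2) and s_(0) = 0, so S(n) = 3*(-n - 1)/(n + 2).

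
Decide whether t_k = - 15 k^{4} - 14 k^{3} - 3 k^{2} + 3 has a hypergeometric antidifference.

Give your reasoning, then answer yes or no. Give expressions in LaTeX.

Yes. s_k = k \left(- 3 k^{4} + 4 k^{3} + k^{2} - 2 k + 3\right).

The ratio is (15*k**4 + 74*k**3 + 135*k**2 + 108*k + 29)/(15*k**4 + 14*k**3 + 3*k**2 - 3).
A = 1, B = 1, C = k**4 + 14*k**3/15 + k**2/5 - 1/5.
Need (1)·f(k+1) − (1)·f(k) = k**4 + 14*k**3/15 + k**2/5 - 1/5.
Bound: deg f ≤ 5.
A polynomial solution: f(k) = k*(3*k**4 - 4*k**3 - k**2 + 2*k - 3)/15.
R(k) = B(k−1)·f(k)/C(k) = k*(3*k**4 - 4*k**3 - k**2 + 2*k - 3)/(15*k**4 + 14*k**3 + 3*k**2 - 3); s_k = R·t_k = k*(-3*k**4 + 4*k**3 + k**2 - 2*k + 3).
Verify: -15*k**4 - 14*k**3 - 3*k**2 + 3 matches t_k.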